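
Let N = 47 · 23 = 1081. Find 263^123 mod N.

429

Mod 47: 263 ≡ 28; by Fermat, exponent reduces to 123 mod 46 = 31; 28^31 ≡ 6 (mod 47).
Mod 23: 263 ≡ 10; by Fermat, exponent reduces to 123 mod 22 = 13; 10^13 ≡ 15 (mod 23).
Combine by CRT: x ≡ 6 (mod 47), x ≡ 15 (mod 23) ⇒ x ≡ 429 (mod 1081).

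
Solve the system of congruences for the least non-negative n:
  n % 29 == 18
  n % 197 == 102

From n ≡ 18 (mod 29) write n = 18 + 29t. Substituting into n ≡ 102 (mod 197) gives 29t ≡ 84 (mod 197), and since 29⁻¹ ≡ 34 (mod 197), t ≡ 98. Hence n ≡ 18 + 29·98 = 2860 (mod 5713).

2860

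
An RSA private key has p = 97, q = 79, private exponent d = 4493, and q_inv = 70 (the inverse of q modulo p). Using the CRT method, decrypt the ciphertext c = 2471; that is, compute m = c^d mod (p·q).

125

d_p = d mod (p−1) = 4493 mod 96 = 77; d_q = d mod (q−1) = 47.
m₁ = c^(d_p) mod p: c ≡ 46 (mod 97), and 46^77 mod 97 = 28.
m₂ = c^(d_q) mod q: c ≡ 22 (mod 79), and 22^47 mod 79 = 46.
h = q_inv·(m₁ − m₂) mod p = 70·(28 − 46) mod 97 = 1.
m = m₂ + h·q = 46 + 1·79 = 125.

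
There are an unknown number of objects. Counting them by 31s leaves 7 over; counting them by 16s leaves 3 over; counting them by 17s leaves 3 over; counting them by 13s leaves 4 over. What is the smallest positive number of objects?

49235

From N ≡ 7 (mod 31) write N = 7 + 31t. Substituting into N ≡ 3 (mod 16) gives 31t ≡ 12 (mod 16), and since 15⁻¹ ≡ 15 (mod 16), t ≡ 4. Hence N ≡ 7 + 31·4 = 131 (mod 496).
From N ≡ 131 (mod 496) write N = 131 + 496t. Substituting into N ≡ 3 (mod 17) gives 496t ≡ 8 (mod 17), and since 3⁻¹ ≡ 6 (mod 17), t ≡ 14. Hence N ≡ 131 + 496·14 = 7075 (mod 8432).
From N ≡ 7075 (mod 8432) write N = 7075 + 8432t. Substituting into N ≡ 4 (mod 13) gives 8432t ≡ 1 (mod 13), and since 8⁻¹ ≡ 5 (mod 13), t ≡ 5. Hence N ≡ 7075 + 8432·5 = 49235 (mod 109616).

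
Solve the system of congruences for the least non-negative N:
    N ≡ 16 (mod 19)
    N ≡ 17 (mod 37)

From N ≡ 16 (mod 19) write N = 16 + 19t. Substituting into N ≡ 17 (mod 37) gives 19t ≡ 1 (mod 37), and since 19⁻¹ ≡ 2 (mod 37), t ≡ 2. Hence N ≡ 16 + 19·2 = 54 (mod 703).

54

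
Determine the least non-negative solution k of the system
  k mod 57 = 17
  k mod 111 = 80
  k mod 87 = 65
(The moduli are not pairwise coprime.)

55136

Combine the congruences pairwise.
gcd(57, 111) = 3 and 3 | (80 − 17), so the pair is consistent; merging gives k ≡ 302 (mod 2109), where 2109 = lcm(57, 111).
gcd(2109, 87) = 3 and 3 | (65 − 302), so the pair is consistent; merging gives k ≡ 55136 (mod 61161), where 61161 = lcm(2109, 87).
The solution is unique modulo lcm(57, 111, 87) = 61161.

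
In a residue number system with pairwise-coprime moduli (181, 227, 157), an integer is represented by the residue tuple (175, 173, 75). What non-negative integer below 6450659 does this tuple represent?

5602306

The moduli are pairwise coprime; N = 181·227·157 = 6450659.
N/181 = 35639; 35639 ≡ 163 (mod 181); 163·10 ≡ 1, so inverse 10.
N/227 = 28417; 28417 ≡ 42 (mod 227); 42·200 ≡ 1, so inverse 200.
N/157 = 41087; 41087 ≡ 110 (mod 157); 110·10 ≡ 1, so inverse 10.
x ≡ 175·35639·10 + 173·28417·200 + 75·41087·10 = 1076411700.
1076411700 mod 6450659 = 5602306.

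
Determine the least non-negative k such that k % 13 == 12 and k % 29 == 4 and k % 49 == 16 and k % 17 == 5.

43185

The moduli are pairwise coprime; N = 13·29·49·17 = 314041.
N/13 = 24157; 24157 ≡ 3 (mod 13); 3·9 ≡ 1, so inverse 9.
N/29 = 10829; 10829 ≡ 12 (mod 29); 12·17 ≡ 1, so inverse 17.
N/49 = 6409; 6409 ≡ 39 (mod 49); 39·44 ≡ 1, so inverse 44.
N/17 = 18473; 18473 ≡ 11 (mod 17); 11·14 ≡ 1, so inverse 14.
k ≡ 12·24157·9 + 4·10829·17 + 16·6409·44 + 5·18473·14 = 9150374.
9150374 mod 314041 = 43185.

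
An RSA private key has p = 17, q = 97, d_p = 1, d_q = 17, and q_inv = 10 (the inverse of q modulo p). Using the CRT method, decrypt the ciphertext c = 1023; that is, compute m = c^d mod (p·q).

m₁ = c^(d_p) mod p: c ≡ 3 (mod 17), and 3^1 mod 17 = 3.
m₂ = c^(d_q) mod q: c ≡ 53 (mod 97), and 53^17 mod 97 = 32.
h = q_inv·(m₁ − m₂) mod p = 10·(3 − 32) mod 17 = 16.
m = m₂ + h·q = 32 + 16·97 = 1584.

1584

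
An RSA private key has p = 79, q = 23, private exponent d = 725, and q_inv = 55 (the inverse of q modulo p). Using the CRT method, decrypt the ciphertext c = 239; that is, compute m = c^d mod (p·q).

1099

d_p = d mod (p−1) = 725 mod 78 = 23; d_q = d mod (q−1) = 21.
m₁ = c^(d_p) mod p: c ≡ 2 (mod 79), and 2^23 mod 79 = 72.
m₂ = c^(d_q) mod q: c ≡ 9 (mod 23), and 9^21 mod 23 = 18.
h = q_inv·(m₁ − m₂) mod p = 55·(72 − 18) mod 79 = 47.
m = m₂ + h·q = 18 + 47·23 = 1099.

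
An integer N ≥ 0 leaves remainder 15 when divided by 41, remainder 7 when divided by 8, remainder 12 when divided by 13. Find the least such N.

3951

From N ≡ 15 (mod 41) write N = 15 + 41t. Substituting into N ≡ 7 (mod 8) gives 41t ≡ 0 (mod 8), and since 1⁻¹ ≡ 1 (mod 8), t ≡ 0. Hence N ≡ 15 + 41·0 = 15 (mod 328).
From N ≡ 15 (mod 328) write N = 15 + 328t. Substituting into N ≡ 12 (mod 13) gives 328t ≡ 10 (mod 13), and since 3⁻¹ ≡ 9 (mod 13), t ≡ 12. Hence N ≡ 15 + 328·12 = 3951 (mod 4264).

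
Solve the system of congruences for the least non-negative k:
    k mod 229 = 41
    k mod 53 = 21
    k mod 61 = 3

From k ≡ 41 (mod 229) write k = 41 + 229t. Substituting into k ≡ 21 (mod 53) gives 229t ≡ 33 (mod 53), and since 17⁻¹ ≡ 25 (mod 53), t ≡ 30. Hence k ≡ 41 + 229·30 = 6911 (mod 12137).
From k ≡ 6911 (mod 12137) write k = 6911 + 12137t. Substituting into k ≡ 3 (mod 61) gives 12137t ≡ 46 (mod 61), and since 59⁻¹ ≡ 30 (mod 61), t ≡ 38. Hence k ≡ 6911 + 12137·38 = 468117 (mod 740357).

468117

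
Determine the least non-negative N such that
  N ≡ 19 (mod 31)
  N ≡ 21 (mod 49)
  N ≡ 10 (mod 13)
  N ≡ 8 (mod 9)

63476

Combine the congruences pairwise.
From N ≡ 19 (mod 31) write N = 19 + 31t. Substituting into N ≡ 21 (mod 49) gives 31t ≡ 2 (mod 49), and since 31⁻¹ ≡ 19 (mod 49), t ≡ 38. Hence N ≡ 19 + 31·38 = 1197 (mod 1519).
From N ≡ 1197 (mod 1519) write N = 1197 + 1519t. Substituting into N ≡ 10 (mod 13) gives 1519t ≡ 9 (mod 13), and since 11⁻¹ ≡ 6 (mod 13), t ≡ 2. Hence N ≡ 1197 + 1519·2 = 4235 (mod 19747).
From N ≡ 4235 (mod 19747) write N = 4235 + 19747t. Substituting into N ≡ 8 (mod 9) gives 19747t ≡ 3 (mod 9), and since 1⁻¹ ≡ 1 (mod 9), t ≡ 3. Hence N ≡ 4235 + 19747·3 = 63476 (mod 177723).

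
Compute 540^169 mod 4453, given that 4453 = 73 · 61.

1491

Mod 73: 540 ≡ 29; by Fermat, exponent reduces to 169 mod 72 = 25; 29^25 ≡ 31 (mod 73).
Mod 61: 540 ≡ 52; by Fermat, exponent reduces to 169 mod 60 = 49; 52^49 ≡ 27 (mod 61).
Combine by CRT: x ≡ 31 (mod 73), x ≡ 27 (mod 61) ⇒ x ≡ 1491 (mod 4453).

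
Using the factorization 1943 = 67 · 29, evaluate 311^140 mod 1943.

1538

Mod 67: 311 ≡ 43; by Fermat, exponent reduces to 140 mod 66 = 8; 43^8 ≡ 64 (mod 67).
Mod 29: 311 ≡ 21; since 28 | 140, by Fermat 21^140 ≡ 1 (mod 29).
Combine by CRT: x ≡ 64 (mod 67), x ≡ 1 (mod 29) ⇒ x ≡ 1538 (mod 1943).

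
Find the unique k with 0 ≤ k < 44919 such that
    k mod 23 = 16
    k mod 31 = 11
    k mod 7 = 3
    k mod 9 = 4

18301

The moduli are pairwise coprime; N = 23·31·7·9 = 44919.
N/23 = 1953; 1953 ≡ 21 (mod 23); 21·11 ≡ 1, so inverse 11.
N/31 = 1449; 1449 ≡ 23 (mod 31); 23·27 ≡ 1, so inverse 27.
N/7 = 6417; 6417 ≡ 5 (mod 7); 5·3 ≡ 1, so inverse 3.
N/9 = 4991; 4991 ≡ 5 (mod 9); 5·2 ≡ 1, so inverse 2.
k ≡ 16·1953·11 + 11·1449·27 + 3·6417·3 + 4·4991·2 = 871762.
871762 mod 44919 = 18301.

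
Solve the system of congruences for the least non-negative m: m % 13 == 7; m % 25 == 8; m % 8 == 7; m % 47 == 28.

The moduli are pairwise coprime; N = 13·25·8·47 = 122200.
N/13 = 9400; 9400 ≡ 1 (mod 13), inverse 1.
N/25 = 4888; 4888 ≡ 13 (mod 25); 13·2 ≡ 1, so inverse 2.
N/8 = 15275; 15275 ≡ 3 (mod 8); 3·3 ≡ 1, so inverse 3.
N/47 = 2600; 2600 ≡ 15 (mod 47); 15·22 ≡ 1, so inverse 22.
m ≡ 7·9400·1 + 8·4888·2 + 7·15275·3 + 28·2600·22 = 2066383.
2066383 mod 122200 = 111183.

111183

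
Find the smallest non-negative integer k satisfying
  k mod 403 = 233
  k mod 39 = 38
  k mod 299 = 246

1442

gcd(403, 39) = 13 and 13 | (38 − 233), so the pair is consistent; merging gives k ≡ 233 (mod 1209), where 1209 = lcm(403, 39).
gcd(1209, 299) = 13 and 13 | (246 − 233), so the pair is consistent; merging gives k ≡ 1442 (mod 27807), where 27807 = lcm(1209, 299).
The solution is unique modulo lcm(403, 39, 299) = 27807.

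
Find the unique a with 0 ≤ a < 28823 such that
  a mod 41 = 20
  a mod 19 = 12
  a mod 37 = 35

5104

The moduli are pairwise coprime; N = 41·19·37 = 28823.
N/41 = 703; 703 ≡ 6 (mod 41); 6·7 ≡ 1, so inverse 7.
N/19 = 1517; 1517 ≡ 16 (mod 19); 16·6 ≡ 1, so inverse 6.
N/37 = 779; 779 ≡ 2 (mod 37); 2·19 ≡ 1, so inverse 19.
a ≡ 20·703·7 + 12·1517·6 + 35·779·19 = 725679.
725679 mod 28823 = 5104.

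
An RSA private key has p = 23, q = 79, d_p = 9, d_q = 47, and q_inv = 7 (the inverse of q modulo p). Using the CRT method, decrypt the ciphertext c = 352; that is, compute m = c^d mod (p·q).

m₁ = c^(d_p) mod p: c ≡ 7 (mod 23), and 7^9 mod 23 = 15.
m₂ = c^(d_q) mod q: c ≡ 36 (mod 79), and 36^47 mod 79 = 9.
h = q_inv·(m₁ − m₂) mod p = 7·(15 − 9) mod 23 = 19.
m = m₂ + h·q = 9 + 19·79 = 1510.

1510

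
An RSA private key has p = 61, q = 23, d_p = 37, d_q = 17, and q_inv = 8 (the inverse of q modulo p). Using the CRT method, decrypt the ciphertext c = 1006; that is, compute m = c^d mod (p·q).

m₁ = c^(d_p) mod p: c ≡ 30 (mod 61), and 30^37 mod 61 = 51.
m₂ = c^(d_q) mod q: c ≡ 17 (mod 23), and 17^17 mod 23 = 11.
h = q_inv·(m₁ − m₂) mod p = 8·(51 − 11) mod 61 = 15.
m = m₂ + h·q = 11 + 15·23 = 356.

356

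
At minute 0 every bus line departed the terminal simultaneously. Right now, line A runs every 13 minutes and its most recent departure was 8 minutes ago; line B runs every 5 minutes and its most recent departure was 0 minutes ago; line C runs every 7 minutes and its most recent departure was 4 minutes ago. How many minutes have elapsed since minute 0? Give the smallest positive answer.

The moduli are pairwise coprime; N = 13·5·7 = 455.
N/13 = 35; 35 ≡ 9 (mod 13); 9·3 ≡ 1, so inverse 3.
N/5 = 91; 91 ≡ 1 (mod 5), inverse 1.
N/7 = 65; 65 ≡ 2 (mod 7); 2·4 ≡ 1, so inverse 4.
t ≡ 8·35·3 + 0·91·1 + 4·65·4 = 1880.
1880 mod 455 = 60.

60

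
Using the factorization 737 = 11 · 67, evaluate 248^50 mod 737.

441

Mod 11: 248 ≡ 6; since 10 | 50, by Fermat 6^50 ≡ 1 (mod 11).
Mod 67: 248 ≡ 47; 47^50 ≡ 39 (mod 67).
Combine by CRT: x ≡ 1 (mod 11), x ≡ 39 (mod 67) ⇒ x ≡ 441 (mod 737).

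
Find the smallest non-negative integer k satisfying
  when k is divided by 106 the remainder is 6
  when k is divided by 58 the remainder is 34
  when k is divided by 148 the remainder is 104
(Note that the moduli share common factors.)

154024

gcd(106, 58) = 2 and 2 | (34 − 6), so the pair is consistent; merging gives k ≡ 324 (mod 3074), where 3074 = lcm(106, 58).
gcd(3074, 148) = 2 and 2 | (104 − 324), so the pair is consistent; merging gives k ≡ 154024 (mod 227476), where 227476 = lcm(3074, 148).
The solution is unique modulo lcm(106, 58, 148) = 227476.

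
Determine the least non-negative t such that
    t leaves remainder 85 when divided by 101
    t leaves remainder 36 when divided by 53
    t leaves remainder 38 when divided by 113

From t ≡ 85 (mod 101) write t = 85 + 101s. Substituting into t ≡ 36 (mod 53) gives 101s ≡ 4 (mod 53), and since 48⁻¹ ≡ 21 (mod 53), s ≡ 31. Hence t ≡ 85 + 101·31 = 3216 (mod 5353).
From t ≡ 3216 (mod 5353) write t = 3216 + 5353s. Substituting into t ≡ 38 (mod 113) gives 5353s ≡ 99 (mod 113), and since 42⁻¹ ≡ 35 (mod 113), s ≡ 75. Hence t ≡ 3216 + 5353·75 = 404691 (mod 604889).

404691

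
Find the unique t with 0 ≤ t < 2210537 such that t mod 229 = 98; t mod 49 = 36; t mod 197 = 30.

1651875

Combine the congruences pairwise.
From t ≡ 98 (mod 229) write t = 98 + 229s. Substituting into t ≡ 36 (mod 49) gives 229s ≡ 36 (mod 49), and since 33⁻¹ ≡ 3 (mod 49), s ≡ 10. Hence t ≡ 98 + 229·10 = 2388 (mod 11221).
From t ≡ 2388 (mod 11221) write t = 2388 + 11221s. Substituting into t ≡ 30 (mod 197) gives 11221s ≡ 6 (mod 197), and since 189⁻¹ ≡ 123 (mod 197), s ≡ 147. Hence t ≡ 2388 + 11221·147 = 1651875 (mod 2210537).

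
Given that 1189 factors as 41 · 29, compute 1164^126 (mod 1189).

Mod 41: 1164 ≡ 16; by Fermat, exponent reduces to 126 mod 40 = 6; 16^6 ≡ 16 (mod 41).
Mod 29: 1164 ≡ 4; by Fermat, exponent reduces to 126 mod 28 = 14; 4^14 ≡ 1 (mod 29).
Combine by CRT: x ≡ 16 (mod 41), x ≡ 1 (mod 29) ⇒ x ≡ 262 (mod 1189).

262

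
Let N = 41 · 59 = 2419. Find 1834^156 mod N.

Mod 41: 1834 ≡ 30; by Fermat, exponent reduces to 156 mod 40 = 36; 30^36 ≡ 31 (mod 41).
Mod 59: 1834 ≡ 5; by Fermat, exponent reduces to 156 mod 58 = 40; 5^40 ≡ 20 (mod 59).
Combine by CRT: x ≡ 31 (mod 41), x ≡ 20 (mod 59) ⇒ x ≡ 728 (mod 2419).

728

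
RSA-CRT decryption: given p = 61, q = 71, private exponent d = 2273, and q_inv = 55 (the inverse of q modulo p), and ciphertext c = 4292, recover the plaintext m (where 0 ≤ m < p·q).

1110

d_p = d mod (p−1) = 2273 mod 60 = 53; d_q = d mod (q−1) = 33.
m₁ = c^(d_p) mod p: c ≡ 22 (mod 61), and 22^53 mod 61 = 12.
m₂ = c^(d_q) mod q: c ≡ 32 (mod 71), and 32^33 mod 71 = 45.
h = q_inv·(m₁ − m₂) mod p = 55·(12 − 45) mod 61 = 15.
m = m₂ + h·q = 45 + 15·71 = 1110.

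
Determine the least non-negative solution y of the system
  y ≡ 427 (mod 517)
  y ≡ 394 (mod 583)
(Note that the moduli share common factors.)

14386

gcd(517, 583) = 11 and 11 | (394 − 427), so the pair is consistent; merging gives y ≡ 14386 (mod 27401), where 27401 = lcm(517, 583).
The solution is unique modulo lcm(517, 583) = 27401.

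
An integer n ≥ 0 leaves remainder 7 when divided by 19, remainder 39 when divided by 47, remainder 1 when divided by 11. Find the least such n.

8405

Combine the congruences pairwise.
From n ≡ 7 (mod 19) write n = 7 + 19t. Substituting into n ≡ 39 (mod 47) gives 19t ≡ 32 (mod 47), and since 19⁻¹ ≡ 5 (mod 47), t ≡ 19. Hence n ≡ 7 + 19·19 = 368 (mod 893).
From n ≡ 368 (mod 893) write n = 368 + 893t. Substituting into n ≡ 1 (mod 11) gives 893t ≡ 7 (mod 11), and since 2⁻¹ ≡ 6 (mod 11), t ≡ 9. Hence n ≡ 368 + 893·9 = 8405 (mod 9823).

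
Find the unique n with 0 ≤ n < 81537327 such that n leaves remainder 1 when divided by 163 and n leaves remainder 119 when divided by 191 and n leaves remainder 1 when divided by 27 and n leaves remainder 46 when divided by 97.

24231907

The moduli are pairwise coprime; M = 163·191·27·97 = 81537327.
M/163 = 500229; 500229 ≡ 145 (mod 163); 145·9 ≡ 1, so inverse 9.
M/191 = 426897; 426897 ≡ 12 (mod 191); 12·16 ≡ 1, so inverse 16.
M/27 = 3019901; 3019901 ≡ 5 (mod 27); 5·11 ≡ 1, so inverse 11.
M/97 = 840591; 840591 ≡ 86 (mod 97); 86·44 ≡ 1, so inverse 44.
n ≡ 1·500229·9 + 119·426897·16 + 1·3019901·11 + 46·840591·44 = 2551889044.
2551889044 mod 81537327 = 24231907.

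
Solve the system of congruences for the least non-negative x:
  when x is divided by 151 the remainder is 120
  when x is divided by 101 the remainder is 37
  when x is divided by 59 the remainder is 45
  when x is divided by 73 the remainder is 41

The moduli are pairwise coprime; N = 151·101·59·73 = 65686057.
N/151 = 435007; 435007 ≡ 127 (mod 151); 127·44 ≡ 1, so inverse 44.
N/101 = 650357; 650357 ≡ 18 (mod 101); 18·73 ≡ 1, so inverse 73.
N/59 = 1113323; 1113323 ≡ 52 (mod 59); 52·42 ≡ 1, so inverse 42.
N/73 = 899809; 899809 ≡ 11 (mod 73); 11·20 ≡ 1, so inverse 20.
x ≡ 120·435007·44 + 37·650357·73 + 45·1113323·42 + 41·899809·20 = 6895475067.
6895475067 mod 65686057 = 64125139.

64125139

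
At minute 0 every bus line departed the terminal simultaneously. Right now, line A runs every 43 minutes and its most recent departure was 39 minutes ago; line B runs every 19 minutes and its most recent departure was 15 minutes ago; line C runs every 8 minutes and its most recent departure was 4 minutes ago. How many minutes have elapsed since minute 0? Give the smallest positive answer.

The moduli are pairwise coprime; N = 43·19·8 = 6536.
N/43 = 152; 152 ≡ 23 (mod 43); 23·15 ≡ 1, so inverse 15.
N/19 = 344; 344 ≡ 2 (mod 19); 2·10 ≡ 1, so inverse 10.
N/8 = 817; 817 ≡ 1 (mod 8), inverse 1.
t ≡ 39·152·15 + 15·344·10 + 4·817·1 = 143788.
143788 mod 6536 = 6532.

6532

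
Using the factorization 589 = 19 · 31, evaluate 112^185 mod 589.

253

Mod 19: 112 ≡ 17; by Fermat, exponent reduces to 185 mod 18 = 5; 17^5 ≡ 6 (mod 19).
Mod 31: 112 ≡ 19; by Fermat, exponent reduces to 185 mod 30 = 5; 19^5 ≡ 5 (mod 31).
Combine by CRT: x ≡ 6 (mod 19), x ≡ 5 (mod 31) ⇒ x ≡ 253 (mod 589).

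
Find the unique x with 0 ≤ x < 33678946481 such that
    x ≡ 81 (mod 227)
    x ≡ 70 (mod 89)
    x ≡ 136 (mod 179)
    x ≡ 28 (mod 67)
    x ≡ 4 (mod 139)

The moduli are pairwise coprime; N = 227·89·179·67·139 = 33678946481.
N/227 = 148365403; 148365403 ≡ 19 (mod 227); 19·12 ≡ 1, so inverse 12.
N/89 = 378415129; 378415129 ≡ 34 (mod 89); 34·55 ≡ 1, so inverse 55.
N/179 = 188150539; 188150539 ≡ 59 (mod 179); 59·88 ≡ 1, so inverse 88.
N/67 = 502670843; 502670843 ≡ 60 (mod 67); 60·19 ≡ 1, so inverse 19.
N/139 = 242294579; 242294579 ≡ 65 (mod 139); 65·77 ≡ 1, so inverse 77.
x ≡ 81·148365403·12 + 70·378415129·55 + 136·188150539·88 + 28·502670843·19 + 4·242294579·77 = 4194942687926.
4194942687926 mod 33678946481 = 18753324282.

18753324282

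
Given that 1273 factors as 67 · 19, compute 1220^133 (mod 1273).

215

Mod 67: 1220 ≡ 14; by Fermat, exponent reduces to 133 mod 66 = 1; 14^1 ≡ 14 (mod 67).
Mod 19: 1220 ≡ 4; by Fermat, exponent reduces to 133 mod 18 = 7; 4^7 ≡ 6 (mod 19).
Combine by CRT: x ≡ 14 (mod 67), x ≡ 6 (mod 19) ⇒ x ≡ 215 (mod 1273).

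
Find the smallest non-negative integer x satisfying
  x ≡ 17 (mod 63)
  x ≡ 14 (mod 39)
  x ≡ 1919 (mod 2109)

Combine the congruences pairwise.
gcd(63, 39) = 3 and 3 | (14 − 17), so the pair is consistent; merging gives x ≡ 521 (mod 819), where 819 = lcm(63, 39).
gcd(819, 2109) = 3 and 3 | (1919 − 521), so the pair is consistent; merging gives x ≡ 417392 (mod 575757), where 575757 = lcm(819, 2109).
The solution is unique modulo lcm(63, 39, 2109) = 575757.

417392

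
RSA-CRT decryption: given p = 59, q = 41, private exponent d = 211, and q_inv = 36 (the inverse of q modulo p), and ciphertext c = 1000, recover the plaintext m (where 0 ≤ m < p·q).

2230

d_p = d mod (p−1) = 211 mod 58 = 37; d_q = d mod (q−1) = 11.
m₁ = c^(d_p) mod p: c ≡ 56 (mod 59), and 56^37 mod 59 = 47.
m₂ = c^(d_q) mod q: c ≡ 16 (mod 41), and 16^11 mod 41 = 16.
h = q_inv·(m₁ − m₂) mod p = 36·(47 − 16) mod 59 = 54.
m = m₂ + h·q = 16 + 54·41 = 2230.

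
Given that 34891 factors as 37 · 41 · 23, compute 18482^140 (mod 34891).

5085

Mod 37: 18482 ≡ 19; by Fermat, exponent reduces to 140 mod 36 = 32; 19^32 ≡ 16 (mod 37).
Mod 41: 18482 ≡ 32; by Fermat, exponent reduces to 140 mod 40 = 20; 32^20 ≡ 1 (mod 41).
Mod 23: 18482 ≡ 13; by Fermat, exponent reduces to 140 mod 22 = 8; 13^8 ≡ 2 (mod 23).
Combine by CRT: x ≡ 16 (mod 37), x ≡ 1 (mod 41), x ≡ 2 (mod 23) ⇒ x ≡ 5085 (mod 34891).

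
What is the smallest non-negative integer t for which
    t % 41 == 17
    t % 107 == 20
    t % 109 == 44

The moduli are pairwise coprime; N = 41·107·109 = 478183.
N/41 = 11663; 11663 ≡ 19 (mod 41); 19·13 ≡ 1, so inverse 13.
N/107 = 4469; 4469 ≡ 82 (mod 107); 82·77 ≡ 1, so inverse 77.
N/109 = 4387; 4387 ≡ 27 (mod 109); 27·105 ≡ 1, so inverse 105.
t ≡ 17·11663·13 + 20·4469·77 + 44·4387·105 = 29727723.
29727723 mod 478183 = 80377.

80377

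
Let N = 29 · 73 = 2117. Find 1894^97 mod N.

187

Mod 29: 1894 ≡ 9; by Fermat, exponent reduces to 97 mod 28 = 13; 9^13 ≡ 13 (mod 29).
Mod 73: 1894 ≡ 69; by Fermat, exponent reduces to 97 mod 72 = 25; 69^25 ≡ 41 (mod 73).
Combine by CRT: x ≡ 13 (mod 29), x ≡ 41 (mod 73) ⇒ x ≡ 187 (mod 2117).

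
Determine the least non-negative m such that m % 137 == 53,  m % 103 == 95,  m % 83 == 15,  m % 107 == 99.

28698676

From m ≡ 53 (mod 137) write m = 53 + 137t. Substituting into m ≡ 95 (mod 103) gives 137t ≡ 42 (mod 103), and since 34⁻¹ ≡ 100 (mod 103), t ≡ 80. Hence m ≡ 53 + 137·80 = 11013 (mod 14111).
From m ≡ 11013 (mod 14111) write m = 11013 + 14111t. Substituting into m ≡ 15 (mod 83) gives 14111t ≡ 41 (mod 83), and since 1⁻¹ ≡ 1 (mod 83), t ≡ 41. Hence m ≡ 11013 + 14111·41 = 589564 (mod 1171213).
From m ≡ 589564 (mod 1171213) write m = 589564 + 1171213t. Substituting into m ≡ 99 (mod 107) gives 1171213t ≡ 105 (mod 107), and since 98⁻¹ ≡ 95 (mod 107), t ≡ 24. Hence m ≡ 589564 + 1171213·24 = 28698676 (mod 125319791).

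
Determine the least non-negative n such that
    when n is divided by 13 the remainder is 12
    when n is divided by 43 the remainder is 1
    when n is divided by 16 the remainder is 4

Combine the congruences pairwise.
From n ≡ 12 (mod 13) write n = 12 + 13t. Substituting into n ≡ 1 (mod 43) gives 13t ≡ 32 (mod 43), and since 13⁻¹ ≡ 10 (mod 43), t ≡ 19. Hence n ≡ 12 + 13·19 = 259 (mod 559).
From n ≡ 259 (mod 559) write n = 259 + 559t. Substituting into n ≡ 4 (mod 16) gives 559t ≡ 1 (mod 16), and since 15⁻¹ ≡ 15 (mod 16), t ≡ 15. Hence n ≡ 259 + 559·15 = 8644 (mod 8944).

8644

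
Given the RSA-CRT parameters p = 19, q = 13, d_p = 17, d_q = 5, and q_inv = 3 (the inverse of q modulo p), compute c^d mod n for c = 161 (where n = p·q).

226

m₁ = c^(d_p) mod p: c ≡ 9 (mod 19), and 9^17 mod 19 = 17.
m₂ = c^(d_q) mod q: c ≡ 5 (mod 13), and 5^5 mod 13 = 5.
h = q_inv·(m₁ − m₂) mod p = 3·(17 − 5) mod 19 = 17.
m = m₂ + h·q = 5 + 17·13 = 226.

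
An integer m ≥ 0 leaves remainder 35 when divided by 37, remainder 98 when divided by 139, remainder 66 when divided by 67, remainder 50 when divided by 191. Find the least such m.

29635037

The moduli are pairwise coprime; N = 37·139·67·191 = 65814971.
N/37 = 1778783; 1778783 ≡ 8 (mod 37); 8·14 ≡ 1, so inverse 14.
N/139 = 473489; 473489 ≡ 55 (mod 139); 55·91 ≡ 1, so inverse 91.
N/67 = 982313; 982313 ≡ 26 (mod 67); 26·49 ≡ 1, so inverse 49.
N/191 = 344581; 344581 ≡ 17 (mod 191); 17·45 ≡ 1, so inverse 45.
m ≡ 35·1778783·14 + 98·473489·91 + 66·982313·49 + 50·344581·45 = 9046286064.
9046286064 mod 65814971 = 29635037.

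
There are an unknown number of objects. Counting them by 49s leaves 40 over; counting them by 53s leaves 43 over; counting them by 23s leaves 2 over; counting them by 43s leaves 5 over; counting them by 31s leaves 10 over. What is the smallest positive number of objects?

75076027

Combine the congruences pairwise.
From N ≡ 40 (mod 49) write N = 40 + 49t. Substituting into N ≡ 43 (mod 53) gives 49t ≡ 3 (mod 53), and since 49⁻¹ ≡ 13 (mod 53), t ≡ 39. Hence N ≡ 40 + 49·39 = 1951 (mod 2597).
From N ≡ 1951 (mod 2597) write N = 1951 + 2597t. Substituting into N ≡ 2 (mod 23) gives 2597t ≡ 6 (mod 23), and since 21⁻¹ ≡ 11 (mod 23), t ≡ 20. Hence N ≡ 1951 + 2597·20 = 53891 (mod 59731).
From N ≡ 53891 (mod 59731) write N = 53891 + 59731t. Substituting into N ≡ 5 (mod 43) gives 59731t ≡ 36 (mod 43), and since 4⁻¹ ≡ 11 (mod 43), t ≡ 9. Hence N ≡ 53891 + 59731·9 = 591470 (mod 2568433).
From N ≡ 591470 (mod 2568433) write N = 591470 + 2568433t. Substituting into N ≡ 10 (mod 31) gives 2568433t ≡ 20 (mod 31), and since 21⁻¹ ≡ 3 (mod 31), t ≡ 29. Hence N ≡ 591470 + 2568433·29 = 75076027 (mod 79621423).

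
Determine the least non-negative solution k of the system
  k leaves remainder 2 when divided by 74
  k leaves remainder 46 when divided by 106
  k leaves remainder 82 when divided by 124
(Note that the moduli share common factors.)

164134

Combine the congruences pairwise.
gcd(74, 106) = 2 and 2 | (46 − 2), so the pair is consistent; merging gives k ≡ 3332 (mod 3922), where 3922 = lcm(74, 106).
gcd(3922, 124) = 2 and 2 | (82 − 3332), so the pair is consistent; merging gives k ≡ 164134 (mod 243164), where 243164 = lcm(3922, 124).
The solution is unique modulo lcm(74, 106, 124) = 243164.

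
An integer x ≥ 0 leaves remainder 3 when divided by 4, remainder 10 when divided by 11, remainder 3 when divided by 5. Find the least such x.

From x ≡ 3 (mod 4) write x = 3 + 4t. Substituting into x ≡ 10 (mod 11) gives 4t ≡ 7 (mod 11), and since 4⁻¹ ≡ 3 (mod 11), t ≡ 10. Hence x ≡ 3 + 4·10 = 43 (mod 44).
From x ≡ 43 (mod 44) write x = 43 + 44t. Substituting into x ≡ 3 (mod 5) gives 44t ≡ 0 (mod 5), and since 4⁻¹ ≡ 4 (mod 5), t ≡ 0. Hence x ≡ 43 + 44·0 = 43 (mod 220).

43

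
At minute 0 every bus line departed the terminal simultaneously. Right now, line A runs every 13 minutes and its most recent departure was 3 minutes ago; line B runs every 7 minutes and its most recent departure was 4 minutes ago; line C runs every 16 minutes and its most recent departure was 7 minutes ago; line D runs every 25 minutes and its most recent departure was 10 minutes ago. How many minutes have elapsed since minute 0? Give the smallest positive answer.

The moduli are pairwise coprime; N = 13·7·16·25 = 36400.
N/13 = 2800; 2800 ≡ 5 (mod 13); 5·8 ≡ 1, so inverse 8.
N/7 = 5200; 5200 ≡ 6 (mod 7); 6·6 ≡ 1, so inverse 6.
N/16 = 2275; 2275 ≡ 3 (mod 16); 3·11 ≡ 1, so inverse 11.
N/25 = 1456; 1456 ≡ 6 (mod 25); 6·21 ≡ 1, so inverse 21.
t ≡ 3·2800·8 + 4·5200·6 + 7·2275·11 + 10·1456·21 = 672935.
672935 mod 36400 = 17735.

17735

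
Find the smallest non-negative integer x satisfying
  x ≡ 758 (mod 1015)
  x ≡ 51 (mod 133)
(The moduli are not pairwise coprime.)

9893

gcd(1015, 133) = 7 and 7 | (51 − 758), so the pair is consistent; merging gives x ≡ 9893 (mod 19285), where 19285 = lcm(1015, 133).
The solution is unique modulo lcm(1015, 133) = 19285.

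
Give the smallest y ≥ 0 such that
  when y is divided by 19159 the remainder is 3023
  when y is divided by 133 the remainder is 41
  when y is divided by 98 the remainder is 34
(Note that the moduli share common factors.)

213772

gcd(19159, 133) = 7 and 7 | (41 − 3023), so the pair is consistent; merging gives y ≡ 213772 (mod 364021), where 364021 = lcm(19159, 133).
gcd(364021, 98) = 49 and 49 | (34 − 213772), so the pair is consistent; merging gives y ≡ 213772 (mod 728042), where 728042 = lcm(364021, 98).
The solution is unique modulo lcm(19159, 133, 98) = 728042.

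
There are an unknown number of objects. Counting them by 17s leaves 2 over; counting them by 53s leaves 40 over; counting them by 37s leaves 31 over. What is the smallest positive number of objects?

14350

The moduli are pairwise coprime; M = 17·53·37 = 33337.
M/17 = 1961; 1961 ≡ 6 (mod 17); 6·3 ≡ 1, so inverse 3.
M/53 = 629; 629 ≡ 46 (mod 53); 46·15 ≡ 1, so inverse 15.
M/37 = 901; 901 ≡ 13 (mod 37); 13·20 ≡ 1, so inverse 20.
N ≡ 2·1961·3 + 40·629·15 + 31·901·20 = 947786.
947786 mod 33337 = 14350.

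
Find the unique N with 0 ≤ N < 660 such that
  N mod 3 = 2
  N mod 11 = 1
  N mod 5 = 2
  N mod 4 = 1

Combine the congruences pairwise.
From N ≡ 2 (mod 3) write N = 2 + 3t. Substituting into N ≡ 1 (mod 11) gives 3t ≡ 10 (mod 11), and since 3⁻¹ ≡ 4 (mod 11), t ≡ 7. Hence N ≡ 2 + 3·7 = 23 (mod 33).
From N ≡ 23 (mod 33) write N = 23 + 33t. Substituting into N ≡ 2 (mod 5) gives 33t ≡ 4 (mod 5), and since 3⁻¹ ≡ 2 (mod 5), t ≡ 3. Hence N ≡ 23 + 33·3 = 122 (mod 165).
From N ≡ 122 (mod 165) write N = 122 + 165t. Substituting into N ≡ 1 (mod 4) gives 165t ≡ 3 (mod 4), and since 1⁻¹ ≡ 1 (mod 4), t ≡ 3. Hence N ≡ 122 + 165·3 = 617 (mod 660).

617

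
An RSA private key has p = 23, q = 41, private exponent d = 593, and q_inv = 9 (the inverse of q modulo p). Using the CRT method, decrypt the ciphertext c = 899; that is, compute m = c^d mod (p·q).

817

d_p = d mod (p−1) = 593 mod 22 = 21; d_q = d mod (q−1) = 33.
m₁ = c^(d_p) mod p: c ≡ 2 (mod 23), and 2^21 mod 23 = 12.
m₂ = c^(d_q) mod q: c ≡ 38 (mod 41), and 38^33 mod 41 = 38.
h = q_inv·(m₁ − m₂) mod p = 9·(12 − 38) mod 23 = 19.
m = m₂ + h·q = 38 + 19·41 = 817.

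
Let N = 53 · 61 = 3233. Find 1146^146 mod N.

Mod 53: 1146 ≡ 33; by Fermat, exponent reduces to 146 mod 52 = 42; 33^42 ≡ 37 (mod 53).
Mod 61: 1146 ≡ 48; by Fermat, exponent reduces to 146 mod 60 = 26; 48^26 ≡ 47 (mod 61).
Combine by CRT: x ≡ 37 (mod 53), x ≡ 47 (mod 61) ⇒ x ≡ 779 (mod 3233).

779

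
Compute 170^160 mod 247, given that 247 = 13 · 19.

1

Mod 13: 170 ≡ 1; by Fermat, exponent reduces to 160 mod 12 = 4; 1^4 ≡ 1 (mod 13).
Mod 19: 170 ≡ 18; by Fermat, exponent reduces to 160 mod 18 = 16; 18^16 ≡ 1 (mod 19).
Combine by CRT: x ≡ 1 (mod 13), x ≡ 1 (mod 19) ⇒ x ≡ 1 (mod 247).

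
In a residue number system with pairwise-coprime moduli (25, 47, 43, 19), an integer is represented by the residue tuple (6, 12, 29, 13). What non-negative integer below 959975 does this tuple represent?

The moduli are pairwise coprime; N = 25·47·43·19 = 959975.
N/25 = 38399; 38399 ≡ 24 (mod 25); 24·24 ≡ 1, so inverse 24.
N/47 = 20425; 20425 ≡ 27 (mod 47); 27·7 ≡ 1, so inverse 7.
N/43 = 22325; 22325 ≡ 8 (mod 43); 8·27 ≡ 1, so inverse 27.
N/19 = 50525; 50525 ≡ 4 (mod 19); 4·5 ≡ 1, so inverse 5.
x ≡ 6·38399·24 + 12·20425·7 + 29·22325·27 + 13·50525·5 = 28009756.
28009756 mod 959975 = 170481.

170481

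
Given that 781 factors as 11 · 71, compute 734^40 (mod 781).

Mod 11: 734 ≡ 8; since 10 | 40, by Fermat 8^40 ≡ 1 (mod 11).
Mod 71: 734 ≡ 24; 24^40 ≡ 45 (mod 71).
Combine by CRT: x ≡ 1 (mod 11), x ≡ 45 (mod 71) ⇒ x ≡ 45 (mod 781).

45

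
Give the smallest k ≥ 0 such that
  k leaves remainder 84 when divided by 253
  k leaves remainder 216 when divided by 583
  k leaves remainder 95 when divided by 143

24119

gcd(253, 583) = 11 and 11 | (216 − 84), so the pair is consistent; merging gives k ≡ 10710 (mod 13409), where 13409 = lcm(253, 583).
gcd(13409, 143) = 11 and 11 | (95 − 10710), so the pair is consistent; merging gives k ≡ 24119 (mod 174317), where 174317 = lcm(13409, 143).
The solution is unique modulo lcm(253, 583, 143) = 174317.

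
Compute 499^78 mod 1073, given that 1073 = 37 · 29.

Mod 37: 499 ≡ 18; by Fermat, exponent reduces to 78 mod 36 = 6; 18^6 ≡ 11 (mod 37).
Mod 29: 499 ≡ 6; by Fermat, exponent reduces to 78 mod 28 = 22; 6^22 ≡ 23 (mod 29).
Combine by CRT: x ≡ 11 (mod 37), x ≡ 23 (mod 29) ⇒ x ≡ 603 (mod 1073).

603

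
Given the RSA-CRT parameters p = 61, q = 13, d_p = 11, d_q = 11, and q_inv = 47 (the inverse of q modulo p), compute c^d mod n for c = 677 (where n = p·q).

m₁ = c^(d_p) mod p: c ≡ 6 (mod 61), and 6^11 mod 61 = 44.
m₂ = c^(d_q) mod q: c ≡ 1 (mod 13), and 1^11 mod 13 = 1.
h = q_inv·(m₁ − m₂) mod p = 47·(44 − 1) mod 61 = 8.
m = m₂ + h·q = 1 + 8·13 = 105.

105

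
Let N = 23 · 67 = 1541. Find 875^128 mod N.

Mod 23: 875 ≡ 1; by Fermat, exponent reduces to 128 mod 22 = 18; 1^18 ≡ 1 (mod 23).
Mod 67: 875 ≡ 4; by Fermat, exponent reduces to 128 mod 66 = 62; 4^62 ≡ 39 (mod 67).
Combine by CRT: x ≡ 1 (mod 23), x ≡ 39 (mod 67) ⇒ x ≡ 1312 (mod 1541).

1312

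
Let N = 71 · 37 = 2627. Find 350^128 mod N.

Mod 71: 350 ≡ 66; by Fermat, exponent reduces to 128 mod 70 = 58; 66^58 ≡ 54 (mod 71).
Mod 37: 350 ≡ 17; by Fermat, exponent reduces to 128 mod 36 = 20; 17^20 ≡ 7 (mod 37).
Combine by CRT: x ≡ 54 (mod 71), x ≡ 7 (mod 37) ⇒ x ≡ 2042 (mod 2627).

2042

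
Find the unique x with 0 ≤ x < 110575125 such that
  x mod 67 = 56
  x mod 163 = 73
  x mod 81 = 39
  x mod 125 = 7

2529507

The moduli are pairwise coprime; N = 67·163·81·125 = 110575125.
N/67 = 1650375; 1650375 ≡ 31 (mod 67); 31·13 ≡ 1, so inverse 13.
N/163 = 678375; 678375 ≡ 132 (mod 163); 132·21 ≡ 1, so inverse 21.
N/81 = 1365125; 1365125 ≡ 32 (mod 81); 32·38 ≡ 1, so inverse 38.
N/125 = 884601; 884601 ≡ 101 (mod 125); 101·26 ≡ 1, so inverse 26.
x ≡ 56·1650375·13 + 73·678375·21 + 39·1365125·38 + 7·884601·26 = 4425534507.
4425534507 mod 110575125 = 2529507.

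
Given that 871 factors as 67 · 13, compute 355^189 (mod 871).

259

Mod 67: 355 ≡ 20; by Fermat, exponent reduces to 189 mod 66 = 57; 20^57 ≡ 58 (mod 67).
Mod 13: 355 ≡ 4; by Fermat, exponent reduces to 189 mod 12 = 9; 4^9 ≡ 12 (mod 13).
Combine by CRT: x ≡ 58 (mod 67), x ≡ 12 (mod 13) ⇒ x ≡ 259 (mod 871).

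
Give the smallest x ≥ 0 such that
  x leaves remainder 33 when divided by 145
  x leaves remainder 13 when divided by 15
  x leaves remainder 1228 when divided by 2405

gcd(145, 15) = 5 and 5 | (13 − 33), so the pair is consistent; merging gives x ≡ 178 (mod 435), where 435 = lcm(145, 15).
gcd(435, 2405) = 5 and 5 | (1228 − 178), so the pair is consistent; merging gives x ≡ 8443 (mod 209235), where 209235 = lcm(435, 2405).
The solution is unique modulo lcm(145, 15, 2405) = 209235.

8443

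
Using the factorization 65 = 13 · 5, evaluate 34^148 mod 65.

1

Mod 13: 34 ≡ 8; by Fermat, exponent reduces to 148 mod 12 = 4; 8^4 ≡ 1 (mod 13).
Mod 5: 34 ≡ 4; since 4 | 148, by Fermat 4^148 ≡ 1 (mod 5).
Combine by CRT: x ≡ 1 (mod 13), x ≡ 1 (mod 5) ⇒ x ≡ 1 (mod 65).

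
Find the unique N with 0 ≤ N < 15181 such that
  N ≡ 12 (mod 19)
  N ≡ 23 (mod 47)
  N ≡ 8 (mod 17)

The moduli are pairwise coprime; M = 19·47·17 = 15181.
M/19 = 799; 799 ≡ 1 (mod 19), inverse 1.
M/47 = 323; 323 ≡ 41 (mod 47); 41·39 ≡ 1, so inverse 39.
M/17 = 893; 893 ≡ 9 (mod 17); 9·2 ≡ 1, so inverse 2.
N ≡ 12·799·1 + 23·323·39 + 8·893·2 = 313607.
313607 mod 15181 = 9987.

9987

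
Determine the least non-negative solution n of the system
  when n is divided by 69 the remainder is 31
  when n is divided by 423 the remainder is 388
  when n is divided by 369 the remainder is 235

gcd(69, 423) = 3 and 3 | (388 − 31), so the pair is consistent; merging gives n ≡ 6310 (mod 9729), where 9729 = lcm(69, 423).
gcd(9729, 369) = 9 and 9 | (235 − 6310), so the pair is consistent; merging gives n ≡ 366283 (mod 398889), where 398889 = lcm(9729, 369).
The solution is unique modulo lcm(69, 423, 369) = 398889.

366283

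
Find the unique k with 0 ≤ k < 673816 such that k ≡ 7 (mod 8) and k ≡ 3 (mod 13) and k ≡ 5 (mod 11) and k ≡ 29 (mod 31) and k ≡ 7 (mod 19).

108839

Combine the congruences pairwise.
From k ≡ 7 (mod 8) write k = 7 + 8t. Substituting into k ≡ 3 (mod 13) gives 8t ≡ 9 (mod 13), and since 8⁻¹ ≡ 5 (mod 13), t ≡ 6. Hence k ≡ 7 + 8·6 = 55 (mod 104).
From k ≡ 55 (mod 104) write k = 55 + 104t. Substituting into k ≡ 5 (mod 11) gives 104t ≡ 5 (mod 11), and since 5⁻¹ ≡ 9 (mod 11), t ≡ 1. Hence k ≡ 55 + 104·1 = 159 (mod 1144).
From k ≡ 159 (mod 1144) write k = 159 + 1144t. Substituting into k ≡ 29 (mod 31) gives 1144t ≡ 25 (mod 31), and since 28⁻¹ ≡ 10 (mod 31), t ≡ 2. Hence k ≡ 159 + 1144·2 = 2447 (mod 35464).
From k ≡ 2447 (mod 35464) write k = 2447 + 35464t. Substituting into k ≡ 7 (mod 19) gives 35464t ≡ 11 (mod 19), and since 10⁻¹ ≡ 2 (mod 19), t ≡ 3. Hence k ≡ 2447 + 35464·3 = 108839 (mod 673816).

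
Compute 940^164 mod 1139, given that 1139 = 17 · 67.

234

Mod 17: 940 ≡ 5; by Fermat, exponent reduces to 164 mod 16 = 4; 5^4 ≡ 13 (mod 17).
Mod 67: 940 ≡ 2; by Fermat, exponent reduces to 164 mod 66 = 32; 2^32 ≡ 33 (mod 67).
Combine by CRT: x ≡ 13 (mod 17), x ≡ 33 (mod 67) ⇒ x ≡ 234 (mod 1139).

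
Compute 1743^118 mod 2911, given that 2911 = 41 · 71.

Mod 41: 1743 ≡ 21; by Fermat, exponent reduces to 118 mod 40 = 38; 21^38 ≡ 4 (mod 41).
Mod 71: 1743 ≡ 39; by Fermat, exponent reduces to 118 mod 70 = 48; 39^48 ≡ 20 (mod 71).
Combine by CRT: x ≡ 4 (mod 41), x ≡ 20 (mod 71) ⇒ x ≡ 2505 (mod 2911).

2505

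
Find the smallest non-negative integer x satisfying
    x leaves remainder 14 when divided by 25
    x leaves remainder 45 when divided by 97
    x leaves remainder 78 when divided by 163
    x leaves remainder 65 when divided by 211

From x ≡ 14 (mod 25) write x = 14 + 25t. Substituting into x ≡ 45 (mod 97) gives 25t ≡ 31 (mod 97), and since 25⁻¹ ≡ 66 (mod 97), t ≡ 9. Hence x ≡ 14 + 25·9 = 239 (mod 2425).
From x ≡ 239 (mod 2425) write x = 239 + 2425t. Substituting into x ≡ 78 (mod 163) gives 2425t ≡ 2 (mod 163), and since 143⁻¹ ≡ 57 (mod 163), t ≡ 114. Hence x ≡ 239 + 2425·114 = 276689 (mod 395275).
From x ≡ 276689 (mod 395275) write x = 276689 + 395275t. Substituting into x ≡ 65 (mod 211) gives 395275t ≡ 208 (mod 211), and since 72⁻¹ ≡ 85 (mod 211), t ≡ 167. Hence x ≡ 276689 + 395275·167 = 66287614 (mod 83403025).

66287614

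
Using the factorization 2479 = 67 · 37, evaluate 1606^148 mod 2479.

1082

Mod 67: 1606 ≡ 65; by Fermat, exponent reduces to 148 mod 66 = 16; 65^16 ≡ 10 (mod 67).
Mod 37: 1606 ≡ 15; by Fermat, exponent reduces to 148 mod 36 = 4; 15^4 ≡ 9 (mod 37).
Combine by CRT: x ≡ 10 (mod 67), x ≡ 9 (mod 37) ⇒ x ≡ 1082 (mod 2479).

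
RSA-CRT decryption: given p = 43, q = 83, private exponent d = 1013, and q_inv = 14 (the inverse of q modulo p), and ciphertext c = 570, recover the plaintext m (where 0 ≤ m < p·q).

d_p = d mod (p−1) = 1013 mod 42 = 5; d_q = d mod (q−1) = 29.
m₁ = c^(d_p) mod p: c ≡ 11 (mod 43), and 11^5 mod 43 = 16.
m₂ = c^(d_q) mod q: c ≡ 72 (mod 83), and 72^29 mod 83 = 42.
h = q_inv·(m₁ − m₂) mod p = 14·(16 − 42) mod 43 = 23.
m = m₂ + h·q = 42 + 23·83 = 1951.

1951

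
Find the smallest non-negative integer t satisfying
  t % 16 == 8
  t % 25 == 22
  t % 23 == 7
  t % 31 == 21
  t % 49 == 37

2338072

The moduli are pairwise coprime; N = 16·25·23·31·49 = 13974800.
N/16 = 873425; 873425 ≡ 1 (mod 16), inverse 1.
N/25 = 558992; 558992 ≡ 17 (mod 25); 17·3 ≡ 1, so inverse 3.
N/23 = 607600; 607600 ≡ 9 (mod 23); 9·18 ≡ 1, so inverse 18.
N/31 = 450800; 450800 ≡ 29 (mod 31); 29·15 ≡ 1, so inverse 15.
N/49 = 285200; 285200 ≡ 20 (mod 49); 20·27 ≡ 1, so inverse 27.
t ≡ 8·873425·1 + 22·558992·3 + 7·607600·18 + 21·450800·15 + 37·285200·27 = 547355272.
547355272 mod 13974800 = 2338072.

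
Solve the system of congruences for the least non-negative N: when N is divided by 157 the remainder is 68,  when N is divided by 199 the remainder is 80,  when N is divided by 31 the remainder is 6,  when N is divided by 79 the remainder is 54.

38848462

From N ≡ 68 (mod 157) write N = 68 + 157t. Substituting into N ≡ 80 (mod 199) gives 157t ≡ 12 (mod 199), and since 157⁻¹ ≡ 90 (mod 199), t ≡ 85. Hence N ≡ 68 + 157·85 = 13413 (mod 31243).
From N ≡ 13413 (mod 31243) write N = 13413 + 31243t. Substituting into N ≡ 6 (mod 31) gives 31243t ≡ 16 (mod 31), and since 26⁻¹ ≡ 6 (mod 31), t ≡ 3. Hence N ≡ 13413 + 31243·3 = 107142 (mod 968533).
From N ≡ 107142 (mod 968533) write N = 107142 + 968533t. Substituting into N ≡ 54 (mod 79) gives 968533t ≡ 36 (mod 79), and since 72⁻¹ ≡ 45 (mod 79), t ≡ 40. Hence N ≡ 107142 + 968533·40 = 38848462 (mod 76514107).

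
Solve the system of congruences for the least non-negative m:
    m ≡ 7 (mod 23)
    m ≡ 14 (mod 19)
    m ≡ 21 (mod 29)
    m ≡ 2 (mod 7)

87775

From m ≡ 7 (mod 23) write m = 7 + 23t. Substituting into m ≡ 14 (mod 19) gives 23t ≡ 7 (mod 19), and since 4⁻¹ ≡ 5 (mod 19), t ≡ 16. Hence m ≡ 7 + 23·16 = 375 (mod 437).
From m ≡ 375 (mod 437) write m = 375 + 437t. Substituting into m ≡ 21 (mod 29) gives 437t ≡ 23 (mod 29), and since 2⁻¹ ≡ 15 (mod 29), t ≡ 26. Hence m ≡ 375 + 437·26 = 11737 (mod 12673).
From m ≡ 11737 (mod 12673) write m = 11737 + 12673t. Substituting into m ≡ 2 (mod 7) gives 12673t ≡ 4 (mod 7), and since 3⁻¹ ≡ 5 (mod 7), t ≡ 6. Hence m ≡ 11737 + 12673·6 = 87775 (mod 88711).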